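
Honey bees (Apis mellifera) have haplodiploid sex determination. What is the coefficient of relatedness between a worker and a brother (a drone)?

0.25

Her haploid brother carries none of their father's genes and a random half of their mother's genome; that half matches the maternal half of her own genome with probability 1/2: r = 1/2 · 1/2 = 1/4.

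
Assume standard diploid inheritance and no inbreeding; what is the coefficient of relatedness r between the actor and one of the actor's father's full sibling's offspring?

Each parent–offspring link contributes a factor of 1/2, and independent paths through distinct common ancestors add.
First cousins share one grandparent pair — two paths of length 4: r = 2·(1/2)^4 = 1/8.

0.125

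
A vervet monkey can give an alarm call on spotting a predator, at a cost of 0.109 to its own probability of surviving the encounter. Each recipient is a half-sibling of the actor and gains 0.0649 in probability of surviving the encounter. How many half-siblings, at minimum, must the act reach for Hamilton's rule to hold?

7

r to a half-sibling = 0.25 (half-sibs share one parent — one path of length 2: r = (1/2)^2 = 1/4).
Hamilton's rule: n·r·B > C  ⇒  n > C/(r·B) = 0.109/(0.25·0.0649) = 6.718.
The smallest integer exceeding 6.718 is 7.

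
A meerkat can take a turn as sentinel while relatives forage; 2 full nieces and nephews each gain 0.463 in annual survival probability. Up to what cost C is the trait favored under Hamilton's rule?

0.2315

r to a full niece or nephew = 0.25 (full aunt/uncle↔niece/nephew: two paths of length 3 through the shared grandparent pair: r = 2·(1/2)^3 = 1/4).
Hamilton's rule: n·r·B > C, so the trait is favored while C < n·r·B = 2·0.25·0.463 = 0.2315.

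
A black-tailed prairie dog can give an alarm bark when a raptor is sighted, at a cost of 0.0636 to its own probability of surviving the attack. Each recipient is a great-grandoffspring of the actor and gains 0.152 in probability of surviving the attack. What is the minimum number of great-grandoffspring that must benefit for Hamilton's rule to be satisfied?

4

r to a great-grandoffspring = 1/8 (three parent–offspring links: r = (1/2)^3 = 1/8).
Hamilton's rule: n·r·B > C  ⇒  n > C/(r·B) = 0.0636/(0.125·0.152) = 3.347.
The smallest integer exceeding 3.347 is 4.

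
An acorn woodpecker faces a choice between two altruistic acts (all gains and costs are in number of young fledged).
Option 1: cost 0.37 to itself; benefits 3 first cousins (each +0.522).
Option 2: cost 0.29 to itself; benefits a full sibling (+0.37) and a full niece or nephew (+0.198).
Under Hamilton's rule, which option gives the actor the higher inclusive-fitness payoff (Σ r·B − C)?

Option 1: r to a first cousin = 0.125.
Option 1: Σ r·B − C = (3·0.125·0.522) − 0.37 = -0.17425.
Option 2: r to a full sibling = 0.5.
Option 2: r to a full niece or nephew = 0.25.
Option 2: Σ r·B − C = (1·0.5·0.37 + 1·0.25·0.198) − 0.29 = -0.0555.
Option 2 has the higher net inclusive-fitness payoff.

Option 2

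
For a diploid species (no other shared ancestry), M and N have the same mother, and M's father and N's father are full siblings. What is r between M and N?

With two independent routes of shared ancestry, r is the sum of the two contributions.
M and N are related in two ways: half-sibs through their shared mother (r = 1/4) and first cousins through their fathers (r = 1/8).
r = 1/4 + 1/8 = 3/8 = 0.375.

0.375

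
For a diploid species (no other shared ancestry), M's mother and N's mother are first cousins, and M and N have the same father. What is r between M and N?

0.28125

With two independent routes of shared ancestry, r is the sum of the two contributions.
M and N are related in two ways: second cousins through their mothers (r = 1/32) and half-sibs through their shared father (r = 1/4).
r = 1/32 + 1/4 = 0.28125.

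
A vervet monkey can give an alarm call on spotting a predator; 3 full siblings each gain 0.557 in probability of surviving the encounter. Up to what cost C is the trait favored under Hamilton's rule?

0.8355

r to a full sibling = 0.5 (full sibs share both parents — two paths of length 2: r = 2·(1/2)^2 = 1/2).
Hamilton's rule: n·r·B > C, so the trait is favored while C < n·r·B = 3·0.5·0.557 = 0.8355.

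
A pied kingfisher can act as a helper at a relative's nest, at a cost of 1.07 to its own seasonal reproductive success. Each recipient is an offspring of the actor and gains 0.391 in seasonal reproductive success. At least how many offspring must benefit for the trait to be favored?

r to an offspring = 1/2 (one parent–offspring link: r = (1/2)^1 = 1/2).
Hamilton's rule: n·r·B > C  ⇒  n > C/(r·B) = 1.07/(0.5·0.391) = 5.473.
The smallest integer exceeding 5.473 is 6.

6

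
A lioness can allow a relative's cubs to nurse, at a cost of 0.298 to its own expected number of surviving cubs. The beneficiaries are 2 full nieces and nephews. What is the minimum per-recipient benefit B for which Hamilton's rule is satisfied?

0.596

r to a full niece or nephew = 1/4 (full aunt/uncle↔niece/nephew: two paths of length 3 through the shared grandparent pair: r = 2·(1/2)^3 = 1/4).
Hamilton's rule with n recipients of equal r: n·r·B > C, so B > C/(n·r) = 0.298/(2·0.25) = 0.596.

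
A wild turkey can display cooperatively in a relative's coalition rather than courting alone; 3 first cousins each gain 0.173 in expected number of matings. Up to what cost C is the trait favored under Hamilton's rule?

0.064875

r to a first cousin = 1/8 (first cousins share one grandparent pair — two paths of length 4: r = 2·(1/2)^4 = 1/8).
Hamilton's rule: n·r·B > C, so the trait is favored while C < n·r·B = 3·0.125·0.173 = 0.064875.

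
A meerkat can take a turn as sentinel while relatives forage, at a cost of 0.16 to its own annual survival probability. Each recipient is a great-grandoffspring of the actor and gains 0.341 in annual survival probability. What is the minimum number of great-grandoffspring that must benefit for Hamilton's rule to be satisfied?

4

r to a great-grandoffspring = 0.125 (three parent–offspring links: r = (1/2)^3 = 1/8).
Hamilton's rule: n·r·B > C  ⇒  n > C/(r·B) = 0.16/(0.125·0.341) = 3.754.
The smallest integer exceeding 3.754 is 4.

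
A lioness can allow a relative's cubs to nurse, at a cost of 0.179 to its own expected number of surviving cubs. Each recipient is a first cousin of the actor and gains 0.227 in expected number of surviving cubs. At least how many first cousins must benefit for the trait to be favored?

7

r to a first cousin = 0.125 (first cousins share one grandparent pair — two paths of length 4: r = 2·(1/2)^4 = 1/8).
Hamilton's rule: n·r·B > C  ⇒  n > C/(r·B) = 0.179/(0.125·0.227) = 6.308.
The smallest integer exceeding 6.308 is 7.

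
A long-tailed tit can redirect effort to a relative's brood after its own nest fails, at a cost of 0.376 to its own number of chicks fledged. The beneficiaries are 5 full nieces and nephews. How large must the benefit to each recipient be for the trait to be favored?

0.3008

r to a full niece or nephew = 0.25 (full aunt/uncle↔niece/nephew: two paths of length 3 through the shared grandparent pair: r = 2·(1/2)^3 = 1/4).
Hamilton's rule with n recipients of equal r: n·r·B > C, so B > C/(n·r) = 0.376/(5·0.25) = 0.3008.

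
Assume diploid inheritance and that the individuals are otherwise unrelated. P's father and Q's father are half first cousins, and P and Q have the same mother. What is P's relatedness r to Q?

With two independent routes of shared ancestry, r is the sum of the two contributions.
P and Q are related in two ways: half second cousins through their fathers (r = 1/64) and half-sibs through their shared mother (r = 1/4).
r = 1/64 + 1/4 = 17/64 = 0.265625.

0.265625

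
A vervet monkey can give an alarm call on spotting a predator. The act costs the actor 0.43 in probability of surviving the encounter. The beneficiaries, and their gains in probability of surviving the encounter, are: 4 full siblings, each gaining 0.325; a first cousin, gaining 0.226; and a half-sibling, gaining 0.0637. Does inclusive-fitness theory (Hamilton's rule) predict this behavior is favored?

Hamilton's rule: the trait is favored when the sum of r·B over every recipient exceeds the actor's cost C.
r to a full sibling = 0.5 (full sibs share both parents — two paths of length 2: r = 2·(1/2)^2 = 1/2).
r to a first cousin = 1/8 (first cousins share one grandparent pair — two paths of length 4: r = 2·(1/2)^4 = 1/8).
r to a half-sibling = 0.25 (half-sibs share one parent — one path of length 2: r = (1/2)^2 = 1/4).
Summing one r·B term per recipient: 4·0.5·0.325 + 1·0.125·0.226 + 1·0.25·0.0637 = 0.694175.
0.694175 > 0.43: the indirect benefit exceeds the cost.

Yes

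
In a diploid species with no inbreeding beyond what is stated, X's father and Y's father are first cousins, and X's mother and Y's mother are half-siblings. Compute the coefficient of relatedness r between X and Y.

Independent pedigree routes through distinct common ancestors add.
X and Y are related in two ways: second cousins through their fathers (r = 1/32) and half first cousins through their mothers (r = 1/16).
r = 1/32 + 1/16 = 0.09375.

0.09375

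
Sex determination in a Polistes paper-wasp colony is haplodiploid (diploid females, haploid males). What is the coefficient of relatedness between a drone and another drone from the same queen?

0.5

Haploid brothers each carry a random half of the queen's diploid genome, so on average they share half: r = 1/2.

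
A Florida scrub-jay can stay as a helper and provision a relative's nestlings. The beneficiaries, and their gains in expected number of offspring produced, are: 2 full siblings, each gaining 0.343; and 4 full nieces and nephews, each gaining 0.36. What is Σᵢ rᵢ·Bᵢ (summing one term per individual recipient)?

r to a full sibling = 0.5 (full sibs share both parents — two paths of length 2: r = 2·(1/2)^2 = 1/2).
r to a full niece or nephew = 1/4 (full aunt/uncle↔niece/nephew: two paths of length 3 through the shared grandparent pair: r = 2·(1/2)^3 = 1/4).
Summing one r·B term per recipient: 2·0.5·0.343 + 4·0.25·0.36 = 0.703.

0.703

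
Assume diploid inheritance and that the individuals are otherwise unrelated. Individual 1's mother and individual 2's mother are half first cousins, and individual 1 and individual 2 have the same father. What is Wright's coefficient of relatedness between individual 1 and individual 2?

0.265625

Relatedness sums over independent paths through distinct common ancestors.
Individual 1 and individual 2 are related in two ways: half second cousins through their mothers (r = 1/64) and half-sibs through their shared father (r = 1/4).
r = 1/64 + 1/4 = 0.265625.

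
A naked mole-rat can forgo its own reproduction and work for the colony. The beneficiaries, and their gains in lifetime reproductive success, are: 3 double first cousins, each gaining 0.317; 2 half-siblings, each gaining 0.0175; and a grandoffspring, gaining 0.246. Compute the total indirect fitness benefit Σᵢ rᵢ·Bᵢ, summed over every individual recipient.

r to a double first cousin = 0.25 (double first cousins share both grandparent pairs — four paths of length 4: r = 4·(1/2)^4 = 1/4).
r to a half-sibling = 0.25 (half-sibs share one parent — one path of length 2: r = (1/2)^2 = 1/4).
r to a grandoffspring = 1/4 (two parent–offspring links: r = (1/2)^2 = 1/4).
Summing one r·B term per recipient: 3·0.25·0.317 + 2·0.25·0.0175 + 1·0.25·0.246 = 0.308.

0.308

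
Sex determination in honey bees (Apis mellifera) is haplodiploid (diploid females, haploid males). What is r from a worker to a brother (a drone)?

Her haploid brother carries none of their father's genes and a random half of their mother's genome; that half matches the maternal half of her own genome with probability 1/2: r = 1/2 · 1/2 = 1/4.

0.25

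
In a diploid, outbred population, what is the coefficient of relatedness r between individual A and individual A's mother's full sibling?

Each parent–offspring link contributes a factor of 1/2, and independent paths through distinct common ancestors add.
Full aunt/uncle↔niece/nephew: two paths of length 3 through the shared grandparent pair: r = 2·(1/2)^3 = 1/4.

0.25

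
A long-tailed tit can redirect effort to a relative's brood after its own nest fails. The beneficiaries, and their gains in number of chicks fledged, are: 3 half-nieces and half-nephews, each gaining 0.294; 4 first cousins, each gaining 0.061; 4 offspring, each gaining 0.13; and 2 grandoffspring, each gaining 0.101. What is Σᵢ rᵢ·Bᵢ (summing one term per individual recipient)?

r to a half-niece or half-nephew = 1/8 (half-aunt/uncle↔niece/nephew: one path of length 3: r = (1/2)^3 = 1/8).
r to a first cousin = 1/8 (first cousins share one grandparent pair — two paths of length 4: r = 2·(1/2)^4 = 1/8).
r to an offspring = 1/2 (one parent–offspring link: r = (1/2)^1 = 1/2).
r to a grandoffspring = 1/4 (two parent–offspring links: r = (1/2)^2 = 1/4).
Summing one r·B term per recipient: 3·0.125·0.294 + 4·0.125·0.061 + 4·0.5·0.13 + 2·0.25·0.101 = 0.45125.

0.45125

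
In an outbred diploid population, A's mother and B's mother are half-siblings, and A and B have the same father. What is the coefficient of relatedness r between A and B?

With two independent routes of shared ancestry, r is the sum of the two contributions.
A and B are related in two ways: half first cousins through their mothers (r = 1/16) and half-sibs through their shared father (r = 1/4).
r = 1/16 + 1/4 = 5/16 = 0.3125.

0.3125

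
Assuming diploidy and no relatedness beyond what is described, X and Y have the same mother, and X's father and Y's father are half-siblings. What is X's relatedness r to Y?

Wright's path rule: contributions from independent ancestry routes add.
X and Y are related in two ways: half-sibs through their shared mother (r = 1/4) and half first cousins through their fathers (r = 1/16).
r = 1/4 + 1/16 = 5/16 = 0.3125.

0.3125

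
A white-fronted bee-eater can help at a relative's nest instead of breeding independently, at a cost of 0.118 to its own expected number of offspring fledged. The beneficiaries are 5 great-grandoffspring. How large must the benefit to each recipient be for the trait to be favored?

0.1888

r to a great-grandoffspring = 1/8 (three parent–offspring links: r = (1/2)^3 = 1/8).
Hamilton's rule with n recipients of equal r: n·r·B > C, so B > C/(n·r) = 0.118/(5·0.125) = 0.1888.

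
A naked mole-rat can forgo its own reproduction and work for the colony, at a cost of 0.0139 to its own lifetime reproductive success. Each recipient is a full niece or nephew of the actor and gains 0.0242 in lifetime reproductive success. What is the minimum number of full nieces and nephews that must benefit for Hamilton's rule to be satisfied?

r to a full niece or nephew = 0.25 (full aunt/uncle↔niece/nephew: two paths of length 3 through the shared grandparent pair: r = 2·(1/2)^3 = 1/4).
Hamilton's rule: n·r·B > C  ⇒  n > C/(r·B) = 0.0139/(0.25·0.0242) = 2.298.
The smallest integer exceeding 2.298 is 3.

3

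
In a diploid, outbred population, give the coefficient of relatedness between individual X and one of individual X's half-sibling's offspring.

0.125

Each parent–offspring link contributes a factor of 1/2, and independent paths through distinct common ancestors add.
Half-aunt/uncle↔niece/nephew: one path of length 3: r = (1/2)^3 = 1/8.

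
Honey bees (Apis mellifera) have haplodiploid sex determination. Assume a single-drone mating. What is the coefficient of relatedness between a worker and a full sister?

Haplodiploid full sisters inherit their father's entire haploid genome identically (contributing 1/2) and on average half of their mother's contribution (1/2 · 1/2 = 1/4); r = 1/2 + 1/4 = 3/4.

0.75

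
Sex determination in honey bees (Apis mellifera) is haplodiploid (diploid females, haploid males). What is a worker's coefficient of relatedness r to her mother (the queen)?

0.5

One meiotic link between diploid queen and diploid daughter: r = 1/2.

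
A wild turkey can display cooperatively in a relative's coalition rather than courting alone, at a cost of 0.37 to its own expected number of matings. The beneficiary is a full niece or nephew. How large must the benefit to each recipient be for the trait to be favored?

1.48

r to a full niece or nephew = 0.25 (full aunt/uncle↔niece/nephew: two paths of length 3 through the shared grandparent pair: r = 2·(1/2)^3 = 1/4).
Hamilton's rule with n recipients of equal r: n·r·B > C, so B > C/(n·r) = 0.37/(1·0.25) = 1.48.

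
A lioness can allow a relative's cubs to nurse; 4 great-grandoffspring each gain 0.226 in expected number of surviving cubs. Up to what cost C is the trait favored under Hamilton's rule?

r to a great-grandoffspring = 0.125 (three parent–offspring links: r = (1/2)^3 = 1/8).
Hamilton's rule: n·r·B > C, so the trait is favored while C < n·r·B = 4·0.125·0.226 = 0.113.

0.113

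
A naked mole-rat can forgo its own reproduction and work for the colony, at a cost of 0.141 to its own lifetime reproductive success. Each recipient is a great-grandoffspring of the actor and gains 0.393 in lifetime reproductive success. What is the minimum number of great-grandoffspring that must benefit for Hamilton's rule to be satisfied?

r to a great-grandoffspring = 1/8 (three parent–offspring links: r = (1/2)^3 = 1/8).
Hamilton's rule: n·r·B > C  ⇒  n > C/(r·B) = 0.141/(0.125·0.393) = 2.87.
The smallest integer exceeding 2.87 is 3.

3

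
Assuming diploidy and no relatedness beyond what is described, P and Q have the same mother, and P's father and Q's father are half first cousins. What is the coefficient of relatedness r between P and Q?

0.265625

With two independent routes of shared ancestry, r is the sum of the two contributions.
P and Q are related in two ways: half-sibs through their shared mother (r = 1/4) and half second cousins through their fathers (r = 1/64).
r = 1/4 + 1/64 = 17/64 = 0.265625.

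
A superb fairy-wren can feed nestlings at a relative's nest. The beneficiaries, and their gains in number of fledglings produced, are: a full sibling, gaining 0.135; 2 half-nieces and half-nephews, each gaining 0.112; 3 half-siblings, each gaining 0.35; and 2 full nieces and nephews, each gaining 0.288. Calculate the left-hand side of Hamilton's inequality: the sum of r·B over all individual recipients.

r to a full sibling = 1/2 (full sibs share both parents — two paths of length 2: r = 2·(1/2)^2 = 1/2).
r to a half-niece or half-nephew = 1/8 (half-aunt/uncle↔niece/nephew: one path of length 3: r = (1/2)^3 = 1/8).
r to a half-sibling = 1/4 (half-sibs share one parent — one path of length 2: r = (1/2)^2 = 1/4).
r to a full niece or nephew = 1/4 (full aunt/uncle↔niece/nephew: two paths of length 3 through the shared grandparent pair: r = 2·(1/2)^3 = 1/4).
Summing one r·B term per recipient: 1·0.5·0.135 + 2·0.125·0.112 + 3·0.25·0.35 + 2·0.25·0.288 = 0.502.

0.502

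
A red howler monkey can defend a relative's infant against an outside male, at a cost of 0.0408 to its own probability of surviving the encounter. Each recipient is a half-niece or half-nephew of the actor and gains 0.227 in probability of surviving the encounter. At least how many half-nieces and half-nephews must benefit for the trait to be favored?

2

r to a half-niece or half-nephew = 0.125 (half-aunt/uncle↔niece/nephew: one path of length 3: r = (1/2)^3 = 1/8).
Hamilton's rule: n·r·B > C  ⇒  n > C/(r·B) = 0.0408/(0.125·0.227) = 1.438.
The smallest integer exceeding 1.438 is 2.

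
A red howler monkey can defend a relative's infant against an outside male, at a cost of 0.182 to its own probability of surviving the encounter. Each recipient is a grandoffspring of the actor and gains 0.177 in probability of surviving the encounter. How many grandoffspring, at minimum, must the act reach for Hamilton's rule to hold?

r to a grandoffspring = 1/4 (two parent–offspring links: r = (1/2)^2 = 1/4).
Hamilton's rule: n·r·B > C  ⇒  n > C/(r·B) = 0.182/(0.25·0.177) = 4.113.
The smallest integer exceeding 4.113 is 5.

5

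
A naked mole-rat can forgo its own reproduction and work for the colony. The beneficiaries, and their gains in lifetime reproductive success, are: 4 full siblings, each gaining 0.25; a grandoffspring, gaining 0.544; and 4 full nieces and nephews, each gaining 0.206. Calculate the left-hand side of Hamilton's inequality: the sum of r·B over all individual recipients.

0.842

r to a full sibling = 0.5 (full sibs share both parents — two paths of length 2: r = 2·(1/2)^2 = 1/2).
r to a grandoffspring = 1/4 (two parent–offspring links: r = (1/2)^2 = 1/4).
r to a full niece or nephew = 1/4 (full aunt/uncle↔niece/nephew: two paths of length 3 through the shared grandparent pair: r = 2·(1/2)^3 = 1/4).
Summing one r·B term per recipient: 4·0.5·0.25 + 1·0.25·0.544 + 4·0.25·0.206 = 0.842.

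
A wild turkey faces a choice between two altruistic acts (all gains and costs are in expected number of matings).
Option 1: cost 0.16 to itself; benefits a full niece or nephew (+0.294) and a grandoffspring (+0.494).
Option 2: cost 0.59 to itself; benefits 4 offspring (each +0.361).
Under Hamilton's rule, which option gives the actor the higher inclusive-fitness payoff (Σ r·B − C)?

Option 2

Option 1: r to a full niece or nephew = 0.25.
Option 1: r to a grandoffspring = 0.25.
Option 1: Σ r·B − C = (1·0.25·0.294 + 1·0.25·0.494) − 0.16 = 0.037.
Option 2: r to an offspring = 0.5.
Option 2: Σ r·B − C = (4·0.5·0.361) − 0.59 = 0.132.
Option 2 has the higher net inclusive-fitness payoff.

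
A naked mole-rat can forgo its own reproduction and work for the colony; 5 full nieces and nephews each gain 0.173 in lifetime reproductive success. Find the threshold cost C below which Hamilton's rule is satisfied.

r to a full niece or nephew = 0.25 (full aunt/uncle↔niece/nephew: two paths of length 3 through the shared grandparent pair: r = 2·(1/2)^3 = 1/4).
Hamilton's rule: n·r·B > C, so the trait is favored while C < n·r·B = 5·0.25·0.173 = 0.21625.

0.21625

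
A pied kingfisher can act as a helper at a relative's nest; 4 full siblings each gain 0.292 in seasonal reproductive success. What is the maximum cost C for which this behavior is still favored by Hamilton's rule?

0.584

r to a full sibling = 1/2 (full sibs share both parents — two paths of length 2: r = 2·(1/2)^2 = 1/2).
Hamilton's rule: n·r·B > C, so the trait is favored while C < n·r·B = 4·0.5·0.292 = 0.584.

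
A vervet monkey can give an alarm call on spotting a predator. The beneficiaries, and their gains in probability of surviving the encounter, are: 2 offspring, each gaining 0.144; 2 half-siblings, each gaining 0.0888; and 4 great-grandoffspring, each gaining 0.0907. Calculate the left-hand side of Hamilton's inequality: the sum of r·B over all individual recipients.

0.23375

r to an offspring = 0.5 (one parent–offspring link: r = (1/2)^1 = 1/2).
r to a half-sibling = 0.25 (half-sibs share one parent — one path of length 2: r = (1/2)^2 = 1/4).
r to a great-grandoffspring = 0.125 (three parent–offspring links: r = (1/2)^3 = 1/8).
Summing one r·B term per recipient: 2·0.5·0.144 + 2·0.25·0.0888 + 4·0.125·0.0907 = 0.23375.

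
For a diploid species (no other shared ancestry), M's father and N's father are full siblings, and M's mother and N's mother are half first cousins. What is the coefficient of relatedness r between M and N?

With two independent routes of shared ancestry, r is the sum of the two contributions.
M and N are related in two ways: first cousins through their fathers (r = 1/8) and half second cousins through their mothers (r = 1/64).
r = 1/8 + 1/64 = 0.140625.

0.140625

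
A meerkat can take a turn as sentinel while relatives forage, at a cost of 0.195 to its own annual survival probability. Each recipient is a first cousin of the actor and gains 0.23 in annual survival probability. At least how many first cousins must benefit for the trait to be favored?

r to a first cousin = 1/8 (first cousins share one grandparent pair — two paths of length 4: r = 2·(1/2)^4 = 1/8).
Hamilton's rule: n·r·B > C  ⇒  n > C/(r·B) = 0.195/(0.125·0.23) = 6.783.
The smallest integer exceeding 6.783 is 7.

7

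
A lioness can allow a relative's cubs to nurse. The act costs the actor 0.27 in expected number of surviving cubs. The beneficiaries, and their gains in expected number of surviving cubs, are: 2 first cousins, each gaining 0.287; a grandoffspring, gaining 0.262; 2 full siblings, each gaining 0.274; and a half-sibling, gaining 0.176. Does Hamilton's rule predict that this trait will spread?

Hamilton's rule: the trait is favored when the sum of r·B over every recipient exceeds the actor's cost C.
r to a first cousin = 0.125 (first cousins share one grandparent pair — two paths of length 4: r = 2·(1/2)^4 = 1/8).
r to a grandoffspring = 0.25 (two parent–offspring links: r = (1/2)^2 = 1/4).
r to a full sibling = 0.5 (full sibs share both parents — two paths of length 2: r = 2·(1/2)^2 = 1/2).
r to a half-sibling = 0.25 (half-sibs share one parent — one path of length 2: r = (1/2)^2 = 1/4).
Summing one r·B term per recipient: 2·0.125·0.287 + 1·0.25·0.262 + 2·0.5·0.274 + 1·0.25·0.176 = 0.45525.
0.45525 > 0.27: the indirect benefit exceeds the cost.

Yes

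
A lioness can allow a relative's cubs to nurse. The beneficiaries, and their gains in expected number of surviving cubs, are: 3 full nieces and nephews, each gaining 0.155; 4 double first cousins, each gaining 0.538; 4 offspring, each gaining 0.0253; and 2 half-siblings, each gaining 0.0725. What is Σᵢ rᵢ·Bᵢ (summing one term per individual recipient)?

0.7411

r to a full niece or nephew = 0.25 (full aunt/uncle↔niece/nephew: two paths of length 3 through the shared grandparent pair: r = 2·(1/2)^3 = 1/4).
r to a double first cousin = 1/4 (double first cousins share both grandparent pairs — four paths of length 4: r = 4·(1/2)^4 = 1/4).
r to an offspring = 0.5 (one parent–offspring link: r = (1/2)^1 = 1/2).
r to a half-sibling = 1/4 (half-sibs share one parent — one path of length 2: r = (1/2)^2 = 1/4).
Summing one r·B term per recipient: 3·0.25·0.155 + 4·0.25·0.538 + 4·0.5·0.0253 + 2·0.25·0.0725 = 0.7411.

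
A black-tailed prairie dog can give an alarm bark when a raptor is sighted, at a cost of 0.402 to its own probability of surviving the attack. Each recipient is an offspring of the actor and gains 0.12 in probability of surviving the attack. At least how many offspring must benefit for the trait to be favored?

7

r to an offspring = 0.5 (one parent–offspring link: r = (1/2)^1 = 1/2).
Hamilton's rule: n·r·B > C  ⇒  n > C/(r·B) = 0.402/(0.5·0.12) = 6.7.
The smallest integer exceeding 6.7 is 7.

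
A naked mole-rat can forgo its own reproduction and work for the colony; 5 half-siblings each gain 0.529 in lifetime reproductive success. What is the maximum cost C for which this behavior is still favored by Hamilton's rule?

0.66125

r to a half-sibling = 0.25 (half-sibs share one parent — one path of length 2: r = (1/2)^2 = 1/4).
Hamilton's rule: n·r·B > C, so the trait is favored while C < n·r·B = 5·0.25·0.529 = 0.66125.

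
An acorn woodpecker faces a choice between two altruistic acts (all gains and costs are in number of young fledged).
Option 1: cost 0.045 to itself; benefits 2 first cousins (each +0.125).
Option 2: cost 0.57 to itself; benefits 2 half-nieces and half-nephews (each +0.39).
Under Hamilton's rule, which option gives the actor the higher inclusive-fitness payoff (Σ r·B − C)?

Option 1

Option 1: r to a first cousin = 0.125.
Option 1: Σ r·B − C = (2·0.125·0.125) − 0.045 = -0.01375.
Option 2: r to a half-niece or half-nephew = 0.125.
Option 2: Σ r·B − C = (2·0.125·0.39) − 0.57 = -0.4725.
Option 1 has the higher net inclusive-fitness payoff.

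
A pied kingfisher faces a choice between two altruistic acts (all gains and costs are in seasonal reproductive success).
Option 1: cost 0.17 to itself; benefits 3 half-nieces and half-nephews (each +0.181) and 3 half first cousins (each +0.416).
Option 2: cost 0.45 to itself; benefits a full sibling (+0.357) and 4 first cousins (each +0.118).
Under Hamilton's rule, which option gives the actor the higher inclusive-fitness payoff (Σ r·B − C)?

Option 1

Option 1: r to a half-niece or half-nephew = 0.125.
Option 1: r to a half first cousin = 0.0625.
Option 1: Σ r·B − C = (3·0.125·0.181 + 3·0.0625·0.416) − 0.17 = -0.024125.
Option 2: r to a full sibling = 0.5.
Option 2: r to a first cousin = 0.125.
Option 2: Σ r·B − C = (1·0.5·0.357 + 4·0.125·0.118) − 0.45 = -0.2125.
Option 1 has the higher net inclusive-fitness payoff.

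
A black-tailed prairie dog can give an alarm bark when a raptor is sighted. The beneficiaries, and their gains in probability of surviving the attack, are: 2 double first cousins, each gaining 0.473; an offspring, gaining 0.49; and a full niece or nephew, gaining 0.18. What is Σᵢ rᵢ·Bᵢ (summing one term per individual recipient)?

r to a double first cousin = 0.25 (double first cousins share both grandparent pairs — four paths of length 4: r = 4·(1/2)^4 = 1/4).
r to an offspring = 1/2 (one parent–offspring link: r = (1/2)^1 = 1/2).
r to a full niece or nephew = 0.25 (full aunt/uncle↔niece/nephew: two paths of length 3 through the shared grandparent pair: r = 2·(1/2)^3 = 1/4).
Summing one r·B term per recipient: 2·0.25·0.473 + 1·0.5·0.49 + 1·0.25·0.18 = 0.5265.

0.5265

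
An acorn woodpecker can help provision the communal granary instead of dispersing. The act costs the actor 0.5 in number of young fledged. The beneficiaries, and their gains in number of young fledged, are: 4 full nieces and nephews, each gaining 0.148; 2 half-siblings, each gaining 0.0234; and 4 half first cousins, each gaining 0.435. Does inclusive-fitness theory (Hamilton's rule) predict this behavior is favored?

No

Hamilton's rule: the trait is favored when the sum of r·B over every recipient exceeds the actor's cost C.
r to a full niece or nephew = 1/4 (full aunt/uncle↔niece/nephew: two paths of length 3 through the shared grandparent pair: r = 2·(1/2)^3 = 1/4).
r to a half-sibling = 1/4 (half-sibs share one parent — one path of length 2: r = (1/2)^2 = 1/4).
r to a half first cousin = 1/16 (half first cousins share one grandparent — one path of length 4: r = (1/2)^4 = 1/16).
Summing one r·B term per recipient: 4·0.25·0.148 + 2·0.25·0.0234 + 4·0.0625·0.435 = 0.26845.
0.26845 < 0.5: the indirect benefit is less than the cost.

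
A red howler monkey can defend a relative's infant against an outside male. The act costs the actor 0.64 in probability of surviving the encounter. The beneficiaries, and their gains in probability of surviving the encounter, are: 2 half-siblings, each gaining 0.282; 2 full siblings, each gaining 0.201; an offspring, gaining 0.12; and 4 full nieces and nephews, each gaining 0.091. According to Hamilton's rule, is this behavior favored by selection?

No

Hamilton's rule: the trait is favored when the sum of r·B over every recipient exceeds the actor's cost C.
r to a half-sibling = 1/4 (half-sibs share one parent — one path of length 2: r = (1/2)^2 = 1/4).
r to a full sibling = 1/2 (full sibs share both parents — two paths of length 2: r = 2·(1/2)^2 = 1/2).
r to an offspring = 1/2 (one parent–offspring link: r = (1/2)^1 = 1/2).
r to a full niece or nephew = 1/4 (full aunt/uncle↔niece/nephew: two paths of length 3 through the shared grandparent pair: r = 2·(1/2)^3 = 1/4).
Summing one r·B term per recipient: 2·0.25·0.282 + 2·0.5·0.201 + 1·0.5·0.12 + 4·0.25·0.091 = 0.493.
0.493 < 0.64: the indirect benefit is less than the cost.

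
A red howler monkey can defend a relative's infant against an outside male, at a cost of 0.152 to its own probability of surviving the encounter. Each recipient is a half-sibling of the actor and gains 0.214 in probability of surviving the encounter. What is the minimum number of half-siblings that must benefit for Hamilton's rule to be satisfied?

3

r to a half-sibling = 0.25 (half-sibs share one parent — one path of length 2: r = (1/2)^2 = 1/4).
Hamilton's rule: n·r·B > C  ⇒  n > C/(r·B) = 0.152/(0.25·0.214) = 2.841.
The smallest integer exceeding 2.841 is 3.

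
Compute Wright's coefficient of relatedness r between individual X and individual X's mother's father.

0.25

Each parent–offspring link contributes a factor of 1/2, and independent paths through distinct common ancestors add.
Two parent–offspring links: r = (1/2)^2 = 1/4.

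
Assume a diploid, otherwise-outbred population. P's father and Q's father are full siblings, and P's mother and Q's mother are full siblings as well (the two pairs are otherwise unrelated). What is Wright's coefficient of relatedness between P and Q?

0.25

Relatedness sums over independent paths through distinct common ancestors.
P and Q are related in two ways: first cousins through their fathers (r = 1/8) and first cousins through their mothers (r = 1/8) — i.e. double first cousins.
r = 1/8 + 1/8 = 1/4 = 0.25.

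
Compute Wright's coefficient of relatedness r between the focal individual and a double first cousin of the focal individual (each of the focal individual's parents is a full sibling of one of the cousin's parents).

0.25

Each parent–offspring link contributes a factor of 1/2, and independent paths through distinct common ancestors add.
Double first cousins share both grandparent pairs — four paths of length 4: r = 4·(1/2)^4 = 1/4.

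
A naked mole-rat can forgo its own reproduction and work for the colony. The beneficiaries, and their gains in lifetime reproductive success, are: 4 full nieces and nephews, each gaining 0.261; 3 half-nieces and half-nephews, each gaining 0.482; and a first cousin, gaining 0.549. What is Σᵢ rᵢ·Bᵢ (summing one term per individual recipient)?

0.510375

r to a full niece or nephew = 1/4 (full aunt/uncle↔niece/nephew: two paths of length 3 through the shared grandparent pair: r = 2·(1/2)^3 = 1/4).
r to a half-niece or half-nephew = 1/8 (half-aunt/uncle↔niece/nephew: one path of length 3: r = (1/2)^3 = 1/8).
r to a first cousin = 1/8 (first cousins share one grandparent pair — two paths of length 4: r = 2·(1/2)^4 = 1/8).
Summing one r·B term per recipient: 4·0.25·0.261 + 3·0.125·0.482 + 1·0.125·0.549 = 0.510375.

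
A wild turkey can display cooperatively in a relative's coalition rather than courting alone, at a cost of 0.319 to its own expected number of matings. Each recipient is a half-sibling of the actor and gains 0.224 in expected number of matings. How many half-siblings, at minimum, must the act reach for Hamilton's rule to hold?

r to a half-sibling = 1/4 (half-sibs share one parent — one path of length 2: r = (1/2)^2 = 1/4).
Hamilton's rule: n·r·B > C  ⇒  n > C/(r·B) = 0.319/(0.25·0.224) = 5.696.
The smallest integer exceeding 5.696 is 6.

6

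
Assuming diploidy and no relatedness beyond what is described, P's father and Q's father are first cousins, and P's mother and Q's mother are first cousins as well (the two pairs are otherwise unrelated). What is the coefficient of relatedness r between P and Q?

Independent pedigree routes through distinct common ancestors add.
P and Q are related in two ways: second cousins through their fathers (r = 1/32) and second cousins through their mothers (r = 1/32).
r = 1/32 + 1/32 = 1/16 = 0.0625.

0.0625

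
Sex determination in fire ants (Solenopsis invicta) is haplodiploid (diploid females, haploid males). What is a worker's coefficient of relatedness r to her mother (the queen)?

0.5

One meiotic link between diploid queen and diploid daughter: r = 1/2.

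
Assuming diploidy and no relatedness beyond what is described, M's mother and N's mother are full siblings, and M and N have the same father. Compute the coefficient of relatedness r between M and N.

Independent pedigree routes through distinct common ancestors add.
M and N are related in two ways: first cousins through their mothers (r = 1/8) and half-sibs through their shared father (r = 1/4).
r = 1/8 + 1/4 = 0.375.

0.375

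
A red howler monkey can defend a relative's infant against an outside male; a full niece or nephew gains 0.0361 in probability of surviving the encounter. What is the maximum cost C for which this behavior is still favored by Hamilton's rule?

0.009025

r to a full niece or nephew = 0.25 (full aunt/uncle↔niece/nephew: two paths of length 3 through the shared grandparent pair: r = 2·(1/2)^3 = 1/4).
Hamilton's rule: n·r·B > C, so the trait is favored while C < n·r·B = 1·0.25·0.0361 = 0.009025.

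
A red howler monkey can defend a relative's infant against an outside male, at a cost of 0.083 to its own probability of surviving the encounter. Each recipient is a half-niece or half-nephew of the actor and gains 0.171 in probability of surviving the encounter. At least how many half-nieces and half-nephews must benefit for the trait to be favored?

4

r to a half-niece or half-nephew = 0.125 (half-aunt/uncle↔niece/nephew: one path of length 3: r = (1/2)^3 = 1/8).
Hamilton's rule: n·r·B > C  ⇒  n > C/(r·B) = 0.083/(0.125·0.171) = 3.883.
The smallest integer exceeding 3.883 is 4.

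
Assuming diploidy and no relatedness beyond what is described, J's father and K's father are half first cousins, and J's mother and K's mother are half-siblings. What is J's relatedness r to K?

Relatedness sums over independent paths through distinct common ancestors.
J and K are related in two ways: half second cousins through their fathers (r = 1/64) and half first cousins through their mothers (r = 1/16).
r = 1/64 + 1/16 = 0.078125.

0.078125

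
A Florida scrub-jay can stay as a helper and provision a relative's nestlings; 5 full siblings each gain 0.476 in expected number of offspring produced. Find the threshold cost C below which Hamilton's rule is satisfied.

1.19

r to a full sibling = 1/2 (full sibs share both parents — two paths of length 2: r = 2·(1/2)^2 = 1/2).
Hamilton's rule: n·r·B > C, so the trait is favored while C < n·r·B = 5·0.5·0.476 = 1.19.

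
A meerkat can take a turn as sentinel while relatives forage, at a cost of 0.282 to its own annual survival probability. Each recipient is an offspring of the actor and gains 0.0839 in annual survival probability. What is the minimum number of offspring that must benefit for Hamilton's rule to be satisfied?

7

r to an offspring = 1/2 (one parent–offspring link: r = (1/2)^1 = 1/2).
Hamilton's rule: n·r·B > C  ⇒  n > C/(r·B) = 0.282/(0.5·0.0839) = 6.722.
The smallest integer exceeding 6.722 is 7.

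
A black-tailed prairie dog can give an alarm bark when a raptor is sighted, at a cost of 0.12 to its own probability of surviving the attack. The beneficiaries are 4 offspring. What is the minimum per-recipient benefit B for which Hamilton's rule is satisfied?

0.06

r to an offspring = 1/2 (one parent–offspring link: r = (1/2)^1 = 1/2).
Hamilton's rule with n recipients of equal r: n·r·B > C, so B > C/(n·r) = 0.12/(4·0.5) = 0.06.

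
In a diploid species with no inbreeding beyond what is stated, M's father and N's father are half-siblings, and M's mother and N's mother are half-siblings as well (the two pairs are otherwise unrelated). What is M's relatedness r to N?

0.125

With two independent routes of shared ancestry, r is the sum of the two contributions.
M and N are related in two ways: half first cousins through their fathers (r = 1/16) and half first cousins through their mothers (r = 1/16).
r = 1/16 + 1/16 = 0.125.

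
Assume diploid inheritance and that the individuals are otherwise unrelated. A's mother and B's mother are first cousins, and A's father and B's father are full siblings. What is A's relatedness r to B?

0.15625

Wright's path rule: contributions from independent ancestry routes add.
A and B are related in two ways: second cousins through their mothers (r = 1/32) and first cousins through their fathers (r = 1/8).
r = 1/32 + 1/8 = 0.15625.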